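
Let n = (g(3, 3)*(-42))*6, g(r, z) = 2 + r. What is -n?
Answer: 1260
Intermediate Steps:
n = -1260 (n = ((2 + 3)*(-42))*6 = (5*(-42))*6 = -210*6 = -1260)
-n = -1*(-1260) = 1260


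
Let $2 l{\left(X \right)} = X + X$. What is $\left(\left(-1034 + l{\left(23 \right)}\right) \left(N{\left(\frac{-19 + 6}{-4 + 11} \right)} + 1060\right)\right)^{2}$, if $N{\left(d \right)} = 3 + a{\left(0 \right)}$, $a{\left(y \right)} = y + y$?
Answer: $1154965044249$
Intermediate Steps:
$l{\left(X \right)} = X$ ($l{\left(X \right)} = \frac{X + X}{2} = \frac{2 X}{2} = X$)
$a{\left(y \right)} = 2 y$
$N{\left(d \right)} = 3$ ($N{\left(d \right)} = 3 + 2 \cdot 0 = 3 + 0 = 3$)
$\left(\left(-1034 + l{\left(23 \right)}\right) \left(N{\left(\frac{-19 + 6}{-4 + 11} \right)} + 1060\right)\right)^{2} = \left(\left(-1034 + 23\right) \left(3 + 1060\right)\right)^{2} = \left(\left(-1011\right) 1063\right)^{2} = \left(-1074693\right)^{2} = 1154965044249$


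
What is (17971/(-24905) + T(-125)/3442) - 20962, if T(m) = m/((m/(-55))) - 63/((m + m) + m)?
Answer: -22462361967412/1071537625 ≈ -20963.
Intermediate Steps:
T(m) = -55 - 21/m (T(m) = m/((m*(-1/55))) - 63/(2*m + m) = m/((-m/55)) - 63*1/(3*m) = m*(-55/m) - 21/m = -55 - 21/m)
(17971/(-24905) + T(-125)/3442) - 20962 = (17971/(-24905) + (-55 - 21/(-125))/3442) - 20962 = (17971*(-1/24905) + (-55 - 21*(-1/125))*(1/3442)) - 20962 = (-17971/24905 + (-55 + 21/125)*(1/3442)) - 20962 = (-17971/24905 - 6854/125*1/3442) - 20962 = (-17971/24905 - 3427/215125) - 20962 = -790272162/1071537625 - 20962 = -22462361967412/1071537625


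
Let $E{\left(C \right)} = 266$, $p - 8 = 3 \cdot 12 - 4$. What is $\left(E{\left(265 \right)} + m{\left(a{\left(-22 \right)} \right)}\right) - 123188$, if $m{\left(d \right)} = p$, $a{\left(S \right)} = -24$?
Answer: $-122882$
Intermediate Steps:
$p = 40$ ($p = 8 + \left(3 \cdot 12 - 4\right) = 8 + \left(36 - 4\right) = 8 + 32 = 40$)
$m{\left(d \right)} = 40$
$\left(E{\left(265 \right)} + m{\left(a{\left(-22 \right)} \right)}\right) - 123188 = \left(266 + 40\right) - 123188 = 306 - 123188 = -122882$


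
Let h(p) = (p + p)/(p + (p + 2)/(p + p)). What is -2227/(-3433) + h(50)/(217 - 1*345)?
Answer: 87860807/138748128 ≈ 0.63324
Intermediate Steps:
h(p) = 2*p/(p + (2 + p)/(2*p)) (h(p) = (2*p)/(p + (2 + p)/((2*p))) = (2*p)/(p + (2 + p)*(1/(2*p))) = (2*p)/(p + (2 + p)/(2*p)) = 2*p/(p + (2 + p)/(2*p)))
-2227/(-3433) + h(50)/(217 - 1*345) = -2227/(-3433) + (4*50**2/(2 + 50 + 2*50**2))/(217 - 1*345) = -2227*(-1/3433) + (4*2500/(2 + 50 + 2*2500))/(217 - 345) = 2227/3433 + (4*2500/(2 + 50 + 5000))/(-128) = 2227/3433 + (4*2500/5052)*(-1/128) = 2227/3433 + (4*2500*(1/5052))*(-1/128) = 2227/3433 + (2500/1263)*(-1/128) = 2227/3433 - 625/40416 = 87860807/138748128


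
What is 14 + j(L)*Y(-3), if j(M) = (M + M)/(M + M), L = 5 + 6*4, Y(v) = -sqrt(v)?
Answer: 14 - I*sqrt(3) ≈ 14.0 - 1.732*I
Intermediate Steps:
L = 29 (L = 5 + 24 = 29)
j(M) = 1 (j(M) = (2*M)/((2*M)) = (2*M)*(1/(2*M)) = 1)
14 + j(L)*Y(-3) = 14 + 1*(-sqrt(-3)) = 14 + 1*(-I*sqrt(3)) = 14 - I*sqrt(3)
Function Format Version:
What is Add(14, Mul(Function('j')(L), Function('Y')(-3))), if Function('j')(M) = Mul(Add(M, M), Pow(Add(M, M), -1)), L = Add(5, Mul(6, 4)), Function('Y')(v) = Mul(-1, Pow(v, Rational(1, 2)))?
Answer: Add(14, Mul(-1, I, Pow(3, Rational(1, 2)))) ≈ Add(14.000, Mul(-1.7320, I))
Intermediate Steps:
L = 29 (L = Add(5, 24) = 29)
Function('j')(M) = 1 (Function('j')(M) = Mul(Mul(2, M), Pow(Mul(2, M), -1)) = Mul(Mul(2, M), Mul(Rational(1, 2), Pow(M, -1))) = 1)
Add(14, Mul(Function('j')(L), Function('Y')(-3))) = Add(14, Mul(1, Mul(-1, Pow(-3, Rational(1, 2))))) = Add(14, Mul(1, Mul(-1, Mul(I, Pow(3, Rational(1, 2)))))) = Add(14, Mul(1, Mul(-1, I, Pow(3, Rational(1, 2))))) = Add(14, Mul(-1, I, Pow(3, Rational(1, 2))))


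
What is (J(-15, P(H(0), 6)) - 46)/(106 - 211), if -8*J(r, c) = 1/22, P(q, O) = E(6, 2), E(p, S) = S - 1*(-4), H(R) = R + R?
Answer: 2699/6160 ≈ 0.43815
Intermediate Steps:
H(R) = 2*R
E(p, S) = 4 + S (E(p, S) = S + 4 = 4 + S)
P(q, O) = 6 (P(q, O) = 4 + 2 = 6)
J(r, c) = -1/176 (J(r, c) = -⅛/22 = -⅛*1/22 = -1/176)
(J(-15, P(H(0), 6)) - 46)/(106 - 211) = (-1/176 - 46)/(106 - 211) = -8097/176/(-105) = -8097/176*(-1/105) = 2699/6160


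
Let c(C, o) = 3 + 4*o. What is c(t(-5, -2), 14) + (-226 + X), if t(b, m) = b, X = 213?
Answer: 46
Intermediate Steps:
c(t(-5, -2), 14) + (-226 + X) = (3 + 4*14) + (-226 + 213) = (3 + 56) - 13 = 59 - 13 = 46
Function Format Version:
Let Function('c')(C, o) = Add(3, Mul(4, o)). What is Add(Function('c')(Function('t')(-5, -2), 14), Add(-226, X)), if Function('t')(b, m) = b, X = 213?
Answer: 46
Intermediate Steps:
Add(Function('c')(Function('t')(-5, -2), 14), Add(-226, X)) = Add(Add(3, Mul(4, 14)), Add(-226, 213)) = Add(Add(3, 56), -13) = Add(59, -13) = 46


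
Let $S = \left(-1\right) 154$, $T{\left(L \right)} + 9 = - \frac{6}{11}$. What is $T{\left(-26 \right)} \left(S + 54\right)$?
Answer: $\frac{10500}{11} \approx 954.54$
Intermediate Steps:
$T{\left(L \right)} = - \frac{105}{11}$ ($T{\left(L \right)} = -9 - \frac{6}{11} = - \frac{105}{11}$)
$S = -154$
$T{\left(-26 \right)} \left(S + 54\right) = - \frac{105 \left(-154 + 54\right)}{11} = \left(- \frac{105}{11}\right) \left(-100\right) = \frac{10500}{11}$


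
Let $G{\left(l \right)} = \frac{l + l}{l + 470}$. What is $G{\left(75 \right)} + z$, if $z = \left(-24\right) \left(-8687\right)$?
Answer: $\frac{22725222}{109} \approx 2.0849 \cdot 10^{5}$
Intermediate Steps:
$G{\left(l \right)} = \frac{2 l}{470 + l}$
$z = 208488$
$G{\left(75 \right)} + z = 2 \cdot 75 \frac{1}{470 + 75} + 208488 = 2 \cdot 75 \cdot \frac{1}{545} + 208488 = \frac{30}{109} + 208488 = \frac{22725222}{109}$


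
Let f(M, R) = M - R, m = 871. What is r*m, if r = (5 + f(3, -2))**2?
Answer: 87100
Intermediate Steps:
r = 100 (r = (5 + (3 - 1*(-2)))**2 = (5 + (3 + 2))**2 = (5 + 5)**2 = 10**2 = 100)
r*m = 100*871 = 87100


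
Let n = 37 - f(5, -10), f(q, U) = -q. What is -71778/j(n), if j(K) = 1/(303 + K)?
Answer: -24763410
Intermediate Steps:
n = 42 (n = 37 - (-1)*5 = 37 - 1*(-5) = 37 + 5 = 42)
-71778/j(n) = -71778/(1/(303 + 42)) = -71778/(1/345) = -71778/1/345 = -71778*345 = -24763410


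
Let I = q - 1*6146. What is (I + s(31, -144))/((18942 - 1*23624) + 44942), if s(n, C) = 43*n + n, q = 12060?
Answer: 1213/6710 ≈ 0.18077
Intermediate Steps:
s(n, C) = 44*n
I = 5914 (I = 12060 - 1*6146 = 12060 - 6146 = 5914)
(I + s(31, -144))/((18942 - 1*23624) + 44942) = (5914 + 44*31)/((18942 - 1*23624) + 44942) = (5914 + 1364)/((18942 - 23624) + 44942) = 7278/(-4682 + 44942) = 7278/40260 = 7278*(1/40260) = 1213/6710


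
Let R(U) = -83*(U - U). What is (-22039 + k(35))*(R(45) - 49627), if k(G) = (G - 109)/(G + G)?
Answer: 38282367054/35 ≈ 1.0938e+9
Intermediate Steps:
k(G) = (-109 + G)/(2*G) (k(G) = (-109 + G)/((2*G)) = (-109 + G)*(1/(2*G)) = (-109 + G)/(2*G))
R(U) = 0 (R(U) = -83*0 = 0)
(-22039 + k(35))*(R(45) - 49627) = (-22039 + (½)*(-109 + 35)/35)*(0 - 49627) = (-22039 + (½)*(1/35)*(-74))*(-49627) = (-22039 - 37/35)*(-49627) = -771402/35*(-49627) = 38282367054/35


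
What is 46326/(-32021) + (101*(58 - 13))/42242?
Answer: -1811367447/1352631082 ≈ -1.3391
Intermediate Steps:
46326/(-32021) + (101*(58 - 13))/42242 = 46326*(-1/32021) + (101*45)*(1/42242) = -46326/32021 + 4545*(1/42242) = -46326/32021 + 4545/42242 = -1811367447/1352631082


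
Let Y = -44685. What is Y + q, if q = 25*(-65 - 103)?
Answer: -48885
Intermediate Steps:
q = -4200 (q = 25*(-168) = -4200)
Y + q = -44685 - 4200 = -48885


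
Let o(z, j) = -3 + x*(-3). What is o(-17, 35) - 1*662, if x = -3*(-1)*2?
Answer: -683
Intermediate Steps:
x = 6 (x = 3*2 = 6)
o(z, j) = -21 (o(z, j) = -3 + 6*(-3) = -3 - 18 = -21)
o(-17, 35) - 1*662 = -21 - 1*662 = -21 - 662 = -683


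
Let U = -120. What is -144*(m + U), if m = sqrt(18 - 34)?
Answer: 17280 - 576*I ≈ 17280.0 - 576.0*I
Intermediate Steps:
m = 4*I (m = sqrt(-16) = 4*I ≈ 4.0*I)
-144*(m + U) = -144*(4*I - 120) = -144*(-120 + 4*I) = 17280 - 576*I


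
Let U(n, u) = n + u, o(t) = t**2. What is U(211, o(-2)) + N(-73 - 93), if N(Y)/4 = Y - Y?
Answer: 215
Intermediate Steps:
N(Y) = 0 (N(Y) = 4*(Y - Y) = 4*0 = 0)
U(211, o(-2)) + N(-73 - 93) = (211 + (-2)**2) + 0 = (211 + 4) + 0 = 215 + 0 = 215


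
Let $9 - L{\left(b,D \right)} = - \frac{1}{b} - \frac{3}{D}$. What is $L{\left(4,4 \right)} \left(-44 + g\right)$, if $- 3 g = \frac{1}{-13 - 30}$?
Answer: $- \frac{56750}{129} \approx -439.92$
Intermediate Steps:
$g = \frac{1}{129}$ ($g = - \frac{1}{3 \left(-13 - 30\right)} = - \frac{1}{3 \left(-43\right)} = \left(- \frac{1}{3}\right) \left(- \frac{1}{43}\right) = \frac{1}{129} \approx 0.0077519$)
$L{\left(b,D \right)} = 9 + \frac{1}{b} + \frac{3}{D}$ ($L{\left(b,D \right)} = 9 - \left(- \frac{1}{b} - \frac{3}{D}\right) = 9 + \left(\frac{1}{b} + \frac{3}{D}\right) = 9 + \frac{1}{b} + \frac{3}{D}$)
$L{\left(4,4 \right)} \left(-44 + g\right) = \left(9 + \frac{1}{4} + \frac{3}{4}\right) \left(-44 + \frac{1}{129}\right) = \left(9 + \frac{1}{4} + 3 \cdot \frac{1}{4}\right) \left(- \frac{5675}{129}\right) = \left(9 + \frac{1}{4} + \frac{3}{4}\right) \left(- \frac{5675}{129}\right) = 10 \left(- \frac{5675}{129}\right) = - \frac{56750}{129}$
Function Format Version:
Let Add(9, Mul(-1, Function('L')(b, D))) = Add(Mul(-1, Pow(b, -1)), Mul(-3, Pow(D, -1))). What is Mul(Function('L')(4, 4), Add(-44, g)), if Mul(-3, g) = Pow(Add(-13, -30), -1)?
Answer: Rational(-56750, 129) ≈ -439.92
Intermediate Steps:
g = Rational(1, 129) (g = Mul(Rational(-1, 3), Pow(Add(-13, -30), -1)) = Mul(Rational(-1, 3), Pow(-43, -1)) = Mul(Rational(-1, 3), Rational(-1, 43)) = Rational(1, 129) ≈ 0.0077519)
Function('L')(b, D) = Add(9, Pow(b, -1), Mul(3, Pow(D, -1))) (Function('L')(b, D) = Add(9, Mul(-1, Add(Mul(-1, Pow(b, -1)), Mul(-3, Pow(D, -1))))) = Add(9, Add(Pow(b, -1), Mul(3, Pow(D, -1)))) = Add(9, Pow(b, -1), Mul(3, Pow(D, -1))))
Mul(Function('L')(4, 4), Add(-44, g)) = Mul(Add(9, Pow(4, -1), Mul(3, Pow(4, -1))), Add(-44, Rational(1, 129))) = Mul(Add(9, Rational(1, 4), Mul(3, Rational(1, 4))), Rational(-5675, 129)) = Mul(Add(9, Rational(1, 4), Rational(3, 4)), Rational(-5675, 129)) = Mul(10, Rational(-5675, 129)) = Rational(-56750, 129)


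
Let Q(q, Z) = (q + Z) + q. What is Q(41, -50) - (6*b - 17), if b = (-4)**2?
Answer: -47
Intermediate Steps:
Q(q, Z) = Z + 2*q (Q(q, Z) = (Z + q) + q = Z + 2*q)
b = 16
Q(41, -50) - (6*b - 17) = (-50 + 2*41) - (6*16 - 17) = (-50 + 82) - (96 - 17) = 32 - 1*79 = 32 - 79 = -47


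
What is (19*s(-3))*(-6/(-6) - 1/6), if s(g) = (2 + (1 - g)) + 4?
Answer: 475/3 ≈ 158.33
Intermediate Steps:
s(g) = 7 - g (s(g) = (3 - g) + 4 = 7 - g)
(19*s(-3))*(-6/(-6) - 1/6) = (19*(7 - 1*(-3)))*(-6/(-6) - 1/6) = (19*(7 + 3))*(-6*(-⅙) - 1*⅙) = (19*10)*(1 - ⅙) = 190*(⅚) = 475/3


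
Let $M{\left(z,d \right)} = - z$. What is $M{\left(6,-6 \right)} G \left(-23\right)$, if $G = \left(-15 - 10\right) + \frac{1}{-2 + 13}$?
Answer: $- \frac{37812}{11} \approx -3437.5$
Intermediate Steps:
$G = - \frac{274}{11}$ ($G = -25 + \frac{1}{11} = - \frac{274}{11} \approx -24.909$)
$M{\left(6,-6 \right)} G \left(-23\right) = \left(-1\right) 6 \left(- \frac{274}{11}\right) \left(-23\right) = \left(-6\right) \left(- \frac{274}{11}\right) \left(-23\right) = \frac{1644}{11} \left(-23\right) = - \frac{37812}{11}$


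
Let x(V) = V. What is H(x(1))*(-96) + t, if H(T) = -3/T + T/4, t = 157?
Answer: 421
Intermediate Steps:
H(T) = -3/T + T/4 (H(T) = -3/T + T*(1/4) = -3/T + T/4)
H(x(1))*(-96) + t = (-3/1 + (1/4)*1)*(-96) + 157 = (-3*1 + 1/4)*(-96) + 157 = (-3 + 1/4)*(-96) + 157 = -11/4*(-96) + 157 = 264 + 157 = 421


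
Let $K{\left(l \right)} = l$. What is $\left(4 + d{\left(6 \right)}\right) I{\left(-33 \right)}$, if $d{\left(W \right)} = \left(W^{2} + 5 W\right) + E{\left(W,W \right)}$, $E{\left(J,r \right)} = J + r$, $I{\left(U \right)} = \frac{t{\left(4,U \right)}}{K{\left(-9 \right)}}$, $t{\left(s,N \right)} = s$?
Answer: $- \frac{328}{9} \approx -36.444$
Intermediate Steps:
$I{\left(U \right)} = - \frac{4}{9}$ ($I{\left(U \right)} = \frac{4}{-9} = 4 \left(- \frac{1}{9}\right) = - \frac{4}{9}$)
$d{\left(W \right)} = W^{2} + 7 W$ ($d{\left(W \right)} = \left(W^{2} + 5 W\right) + \left(W + W\right) = \left(W^{2} + 5 W\right) + 2 W = W^{2} + 7 W$)
$\left(4 + d{\left(6 \right)}\right) I{\left(-33 \right)} = \left(4 + 6 \left(7 + 6\right)\right) \left(- \frac{4}{9}\right) = \left(4 + 6 \cdot 13\right) \left(- \frac{4}{9}\right) = \left(4 + 78\right) \left(- \frac{4}{9}\right) = 82 \left(- \frac{4}{9}\right) = - \frac{328}{9}$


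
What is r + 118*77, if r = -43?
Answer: 9043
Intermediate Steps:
r + 118*77 = -43 + 118*77 = -43 + 9086 = 9043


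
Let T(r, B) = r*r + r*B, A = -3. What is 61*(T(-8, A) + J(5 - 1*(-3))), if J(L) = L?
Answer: 5856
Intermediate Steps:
T(r, B) = r² + B*r
61*(T(-8, A) + J(5 - 1*(-3))) = 61*(-8*(-3 - 8) + (5 - 1*(-3))) = 61*(-8*(-11) + (5 + 3)) = 61*(88 + 8) = 61*96 = 5856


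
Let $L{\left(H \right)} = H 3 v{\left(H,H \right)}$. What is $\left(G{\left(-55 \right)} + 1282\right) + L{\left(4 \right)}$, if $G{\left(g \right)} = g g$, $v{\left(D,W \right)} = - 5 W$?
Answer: $4067$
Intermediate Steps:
$G{\left(g \right)} = g^{2}$
$L{\left(H \right)} = - 15 H^{2}$ ($L{\left(H \right)} = H 3 \left(- 5 H\right) = 3 H \left(- 5 H\right) = - 15 H^{2}$)
$\left(G{\left(-55 \right)} + 1282\right) + L{\left(4 \right)} = \left(\left(-55\right)^{2} + 1282\right) - 15 \cdot 4^{2} = \left(3025 + 1282\right) - 240 = 4307 - 240 = 4067$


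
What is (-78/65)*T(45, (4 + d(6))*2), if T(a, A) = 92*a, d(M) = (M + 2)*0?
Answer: -4968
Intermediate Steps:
d(M) = 0 (d(M) = (2 + M)*0 = 0)
(-78/65)*T(45, (4 + d(6))*2) = (-78/65)*(92*45) = -78*1/65*4140 = -6/5*4140 = -4968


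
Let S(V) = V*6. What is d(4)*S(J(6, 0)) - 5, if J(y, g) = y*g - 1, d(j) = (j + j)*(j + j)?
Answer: -389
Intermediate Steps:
d(j) = 4*j**2 (d(j) = (2*j)*(2*j) = 4*j**2)
J(y, g) = -1 + g*y (J(y, g) = g*y - 1 = -1 + g*y)
S(V) = 6*V
d(4)*S(J(6, 0)) - 5 = (4*4**2)*(6*(-1 + 0*6)) - 5 = (4*16)*(6*(-1 + 0)) - 5 = 64*(6*(-1)) - 5 = 64*(-6) - 5 = -384 - 5 = -389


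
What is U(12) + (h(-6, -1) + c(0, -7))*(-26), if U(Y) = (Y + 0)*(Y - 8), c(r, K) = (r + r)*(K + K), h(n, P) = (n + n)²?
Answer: -3696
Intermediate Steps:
h(n, P) = 4*n² (h(n, P) = (2*n)² = 4*n²)
c(r, K) = 4*K*r (c(r, K) = (2*r)*(2*K) = 4*K*r)
U(Y) = Y*(-8 + Y)
U(12) + (h(-6, -1) + c(0, -7))*(-26) = 12*(-8 + 12) + (4*(-6)² + 4*(-7)*0)*(-26) = 12*4 + (4*36 + 0)*(-26) = 48 + (144 + 0)*(-26) = 48 + 144*(-26) = 48 - 3744 = -3696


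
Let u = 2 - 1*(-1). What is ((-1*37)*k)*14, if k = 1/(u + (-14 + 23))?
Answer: -259/6 ≈ -43.167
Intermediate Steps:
u = 3 (u = 2 + 1 = 3)
k = 1/12 (k = 1/(3 + (-14 + 23)) = 1/(3 + 9) = 1/12 ≈ 0.083333)
((-1*37)*k)*14 = (-1*37*(1/12))*14 = -37*1/12*14 = -37/12*14 = -259/6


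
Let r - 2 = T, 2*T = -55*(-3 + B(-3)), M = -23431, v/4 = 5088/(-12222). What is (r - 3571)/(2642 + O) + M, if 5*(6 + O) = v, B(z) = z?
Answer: -157255678312/6711067 ≈ -23432.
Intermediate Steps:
v = -3392/2037 (v = 4*(5088/(-12222)) = 4*(5088*(-1/12222)) = 4*(-848/2037) = -3392/2037 ≈ -1.6652)
T = 165 (T = (-55*(-3 - 3))/2 = (-55*(-6))/2 = (½)*330 = 165)
r = 167 (r = 2 + 165 = 167)
O = -64502/10185 (O = -6 + (⅕)*(-3392/2037) = -6 - 3392/10185 = -64502/10185 ≈ -6.3330)
(r - 3571)/(2642 + O) + M = (167 - 3571)/(2642 - 64502/10185) - 23431 = -3404/26844268/10185 - 23431 = -3404*10185/26844268 - 23431 = -8667435/6711067 - 23431 = -157255678312/6711067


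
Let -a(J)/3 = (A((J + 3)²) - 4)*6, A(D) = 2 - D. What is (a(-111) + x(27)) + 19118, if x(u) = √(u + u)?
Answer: 229106 + 3*√6 ≈ 2.2911e+5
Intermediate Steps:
x(u) = √2*√u (x(u) = √(2*u) = √2*√u)
a(J) = 36 + 18*(3 + J)² (a(J) = -3*((2 - (J + 3)²) - 4)*6 = -3*((2 - (3 + J)²) - 4)*6 = -3*(-2 - (3 + J)²)*6 = -3*(-12 - 6*(3 + J)²) = 36 + 18*(3 + J)²)
(a(-111) + x(27)) + 19118 = ((36 + 18*(3 - 111)²) + √2*√27) + 19118 = ((36 + 18*(-108)²) + √2*(3*√3)) + 19118 = ((36 + 18*11664) + 3*√6) + 19118 = ((36 + 209952) + 3*√6) + 19118 = (209988 + 3*√6) + 19118 = 229106 + 3*√6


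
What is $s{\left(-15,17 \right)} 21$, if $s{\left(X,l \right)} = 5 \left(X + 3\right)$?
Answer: $-1260$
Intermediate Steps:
$s{\left(X,l \right)} = 15 + 5 X$ ($s{\left(X,l \right)} = 5 \left(3 + X\right) = 15 + 5 X$)
$s{\left(-15,17 \right)} 21 = \left(15 + 5 \left(-15\right)\right) 21 = \left(15 - 75\right) 21 = \left(-60\right) 21 = -1260$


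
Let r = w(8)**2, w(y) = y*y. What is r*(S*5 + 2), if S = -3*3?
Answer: -176128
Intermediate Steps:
S = -9
w(y) = y**2
r = 4096 (r = (8**2)**2 = 64**2 = 4096)
r*(S*5 + 2) = 4096*(-9*5 + 2) = 4096*(-45 + 2) = 4096*(-43) = -176128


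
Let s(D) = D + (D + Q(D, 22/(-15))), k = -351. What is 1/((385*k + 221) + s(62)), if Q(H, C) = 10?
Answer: -1/134780 ≈ -7.4195e-6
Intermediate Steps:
s(D) = 10 + 2*D (s(D) = D + (D + 10) = D + (10 + D) = 10 + 2*D)
1/((385*k + 221) + s(62)) = 1/((385*(-351) + 221) + (10 + 2*62)) = 1/((-135135 + 221) + (10 + 124)) = 1/(-134914 + 134) = 1/(-134780) = -1/134780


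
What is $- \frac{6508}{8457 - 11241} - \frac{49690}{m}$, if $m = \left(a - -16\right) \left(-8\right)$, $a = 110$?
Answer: $\frac{94334}{1827} \approx 51.633$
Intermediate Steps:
$m = -1008$ ($m = \left(110 - -16\right) \left(-8\right) = \left(110 + \left(-15 + 31\right)\right) \left(-8\right) = \left(110 + 16\right) \left(-8\right) = 126 \left(-8\right) = -1008$)
$- \frac{6508}{8457 - 11241} - \frac{49690}{m} = - \frac{6508}{8457 - 11241} - \frac{49690}{-1008} = - \frac{6508}{8457 - 11241} - - \frac{24845}{504} = - \frac{6508}{-2784} + \frac{24845}{504} = \left(-6508\right) \left(- \frac{1}{2784}\right) + \frac{24845}{504} = \frac{1627}{696} + \frac{24845}{504} = \frac{94334}{1827}$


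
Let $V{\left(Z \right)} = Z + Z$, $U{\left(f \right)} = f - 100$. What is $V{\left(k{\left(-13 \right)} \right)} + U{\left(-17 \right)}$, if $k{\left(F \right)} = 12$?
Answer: $-93$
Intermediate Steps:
$U{\left(f \right)} = -100 + f$
$V{\left(Z \right)} = 2 Z$
$V{\left(k{\left(-13 \right)} \right)} + U{\left(-17 \right)} = 2 \cdot 12 - 117 = 24 - 117 = -93$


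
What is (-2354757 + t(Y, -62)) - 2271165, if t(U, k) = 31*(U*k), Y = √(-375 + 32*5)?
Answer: -4625922 - 1922*I*√215 ≈ -4.6259e+6 - 28182.0*I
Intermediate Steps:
Y = I*√215 (Y = √(-375 + 160) = √(-215) = I*√215 ≈ 14.663*I)
t(U, k) = 31*U*k
(-2354757 + t(Y, -62)) - 2271165 = (-2354757 + 31*(I*√215)*(-62)) - 2271165 = (-2354757 - 1922*I*√215) - 2271165 = -4625922 - 1922*I*√215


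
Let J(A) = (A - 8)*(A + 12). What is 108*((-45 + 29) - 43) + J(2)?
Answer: -6456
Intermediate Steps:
J(A) = (-8 + A)*(12 + A)
108*((-45 + 29) - 43) + J(2) = 108*((-45 + 29) - 43) + (-96 + 2² + 4*2) = 108*(-16 - 43) + (-96 + 4 + 8) = 108*(-59) - 84 = -6372 - 84 = -6456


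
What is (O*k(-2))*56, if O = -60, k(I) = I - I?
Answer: 0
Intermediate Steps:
k(I) = 0
(O*k(-2))*56 = -60*0*56 = 0*56 = 0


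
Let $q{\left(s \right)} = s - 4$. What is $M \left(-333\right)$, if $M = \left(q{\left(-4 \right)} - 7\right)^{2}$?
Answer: $-74925$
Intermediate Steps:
$q{\left(s \right)} = -4 + s$
$M = 225$ ($M = \left(\left(-4 - 4\right) - 7\right)^{2} = \left(-8 - 7\right)^{2} = \left(-15\right)^{2} = 225$)
$M \left(-333\right) = 225 \left(-333\right) = -74925$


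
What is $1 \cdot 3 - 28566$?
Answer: $-28563$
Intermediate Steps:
$1 \cdot 3 - 28566 = 3 - 28566 = -28563$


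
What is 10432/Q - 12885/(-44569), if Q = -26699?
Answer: -120927193/1189947731 ≈ -0.10162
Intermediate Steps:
10432/Q - 12885/(-44569) = 10432/(-26699) - 12885/(-44569) = 10432*(-1/26699) - 12885*(-1/44569) = -10432/26699 + 12885/44569 = -120927193/1189947731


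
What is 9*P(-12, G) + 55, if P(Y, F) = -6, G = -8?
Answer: 1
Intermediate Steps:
9*P(-12, G) + 55 = 9*(-6) + 55 = -54 + 55 = 1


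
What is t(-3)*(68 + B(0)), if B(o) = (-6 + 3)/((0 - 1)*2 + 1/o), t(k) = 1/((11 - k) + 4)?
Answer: 34/9 ≈ 3.7778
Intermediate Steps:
t(k) = 1/(15 - k)
B(o) = -3/(-2 + 1/o) (B(o) = -3/(-1*2 + 1/o) = -3/(-2 + 1/o))
t(-3)*(68 + B(0)) = (-1/(-15 - 3))*(68 + 3*0/(-1 + 2*0)) = (-1/(-18))*(68 + 3*0/(-1 + 0)) = (-1*(-1/18))*(68 + 3*0/(-1)) = (68 + 3*0*(-1))/18 = (68 + 0)/18 = (1/18)*68 = 34/9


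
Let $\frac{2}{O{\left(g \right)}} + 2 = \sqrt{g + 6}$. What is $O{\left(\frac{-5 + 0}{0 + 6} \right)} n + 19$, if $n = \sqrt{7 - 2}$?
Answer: $19 + \frac{2 \sqrt{930}}{7} + \frac{24 \sqrt{5}}{7} \approx 35.38$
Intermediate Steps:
$n = \sqrt{5} \approx 2.2361$
$O{\left(g \right)} = \frac{2}{-2 + \sqrt{6 + g}}$ ($O{\left(g \right)} = \frac{2}{-2 + \sqrt{g + 6}} = \frac{2}{-2 + \sqrt{6 + g}}$)
$O{\left(\frac{-5 + 0}{0 + 6} \right)} n + 19 = \frac{2}{-2 + \sqrt{6 + \frac{-5 + 0}{0 + 6}}} \sqrt{5} + 19 = \frac{2}{-2 + \sqrt{6 - \frac{5}{6}}} \sqrt{5} + 19 = \frac{2}{-2 + \sqrt{\frac{31}{6}}} \sqrt{5} + 19 = \frac{2}{-2 + \frac{\sqrt{186}}{6}} \sqrt{5} + 19 = \frac{2 \sqrt{5}}{-2 + \frac{\sqrt{186}}{6}} + 19 = 19 + \frac{2 \sqrt{5}}{-2 + \frac{\sqrt{186}}{6}}$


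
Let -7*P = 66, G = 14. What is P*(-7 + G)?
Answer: -66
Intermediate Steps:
P = -66/7 (P = -1/7*66 = -66/7 ≈ -9.4286)
P*(-7 + G) = -66*(-7 + 14)/7 = -66/7*7 = -66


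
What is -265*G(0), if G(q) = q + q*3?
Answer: 0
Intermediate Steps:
G(q) = 4*q (G(q) = q + 3*q = 4*q)
-265*G(0) = -1060*0 = -265*0 = 0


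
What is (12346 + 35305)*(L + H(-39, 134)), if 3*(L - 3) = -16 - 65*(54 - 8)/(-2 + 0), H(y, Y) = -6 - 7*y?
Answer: 36357713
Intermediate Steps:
L = 496 (L = 3 + (-16 - 65*(54 - 8)/(-2 + 0))/3 = 3 + (-16 - 2990/(-2))/3 = 3 + (-16 - 2990*(-1)/2)/3 = 3 + (-16 - 65*(-23))/3 = 3 + (-16 + 1495)/3 = 3 + (1/3)*1479 = 3 + 493 = 496)
(12346 + 35305)*(L + H(-39, 134)) = (12346 + 35305)*(496 + (-6 - 7*(-39))) = 47651*(496 + (-6 + 273)) = 47651*(496 + 267) = 47651*763 = 36357713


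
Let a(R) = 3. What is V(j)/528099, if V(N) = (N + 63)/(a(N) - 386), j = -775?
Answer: 712/202261917 ≈ 3.5202e-6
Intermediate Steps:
V(N) = -63/383 - N/383 (V(N) = (N + 63)/(3 - 386) = (63 + N)/(-383) = (63 + N)*(-1/383) = -63/383 - N/383)
V(j)/528099 = (-63/383 - 1/383*(-775))/528099 = (-63/383 + 775/383)*(1/528099) = (712/383)*(1/528099) = 712/202261917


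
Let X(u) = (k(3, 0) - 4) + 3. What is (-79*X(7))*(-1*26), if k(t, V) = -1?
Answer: -4108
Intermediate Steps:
X(u) = -2 (X(u) = (-1 - 4) + 3 = -5 + 3 = -2)
(-79*X(7))*(-1*26) = (-79*(-2))*(-1*26) = 158*(-26) = -4108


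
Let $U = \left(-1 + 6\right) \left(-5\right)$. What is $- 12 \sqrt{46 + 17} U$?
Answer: $900 \sqrt{7} \approx 2381.2$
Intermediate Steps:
$U = -25$ ($U = 5 \left(-5\right) = -25$)
$- 12 \sqrt{46 + 17} U = - 12 \sqrt{46 + 17} \left(-25\right) = - 12 \sqrt{63} \left(-25\right) = - 12 \cdot 3 \sqrt{7} \left(-25\right) = - 36 \sqrt{7} \left(-25\right) = 900 \sqrt{7}$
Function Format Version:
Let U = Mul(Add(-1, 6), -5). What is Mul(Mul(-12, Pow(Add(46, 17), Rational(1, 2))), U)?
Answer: Mul(900, Pow(7, Rational(1, 2))) ≈ 2381.2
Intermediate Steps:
U = -25 (U = Mul(5, -5) = -25)
Mul(Mul(-12, Pow(Add(46, 17), Rational(1, 2))), U) = Mul(Mul(-12, Pow(Add(46, 17), Rational(1, 2))), -25) = Mul(Mul(-12, Pow(63, Rational(1, 2))), -25) = Mul(Mul(-12, Mul(3, Pow(7, Rational(1, 2)))), -25) = Mul(Mul(-36, Pow(7, Rational(1, 2))), -25) = Mul(900, Pow(7, Rational(1, 2)))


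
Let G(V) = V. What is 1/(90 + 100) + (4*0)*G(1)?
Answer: 1/190 ≈ 0.0052632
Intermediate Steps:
1/(90 + 100) + (4*0)*G(1) = 1/(90 + 100) + (4*0)*1 = 1/190 + 0*1 = 1/190 + 0 = 1/190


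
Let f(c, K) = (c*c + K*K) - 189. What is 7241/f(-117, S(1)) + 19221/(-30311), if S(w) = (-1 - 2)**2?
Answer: -41558450/411653691 ≈ -0.10095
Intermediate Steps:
S(w) = 9 (S(w) = (-3)**2 = 9)
f(c, K) = -189 + K**2 + c**2 (f(c, K) = (c**2 + K**2) - 189 = (K**2 + c**2) - 189 = -189 + K**2 + c**2)
7241/f(-117, S(1)) + 19221/(-30311) = 7241/(-189 + 9**2 + (-117)**2) + 19221/(-30311) = 7241/(-189 + 81 + 13689) + 19221*(-1/30311) = 7241/13581 - 19221/30311 = -41558450/411653691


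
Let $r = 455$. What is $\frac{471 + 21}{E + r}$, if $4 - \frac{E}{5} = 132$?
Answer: $- \frac{492}{185} \approx -2.6595$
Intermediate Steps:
$E = -640$ ($E = 20 - 660 = -640$)
$\frac{471 + 21}{E + r} = \frac{471 + 21}{-640 + 455} = \frac{492}{-185} = 492 \left(- \frac{1}{185}\right) = - \frac{492}{185}$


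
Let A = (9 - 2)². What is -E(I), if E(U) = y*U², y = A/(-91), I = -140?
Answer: 137200/13 ≈ 10554.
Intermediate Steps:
A = 49 (A = 7² = 49)
y = -7/13 (y = 49/(-91) = 49*(-1/91) = -7/13 ≈ -0.53846)
E(U) = -7*U²/13
-E(I) = -(-7)*(-140)²/13 = -(-7)*19600/13 = -1*(-137200/13) = 137200/13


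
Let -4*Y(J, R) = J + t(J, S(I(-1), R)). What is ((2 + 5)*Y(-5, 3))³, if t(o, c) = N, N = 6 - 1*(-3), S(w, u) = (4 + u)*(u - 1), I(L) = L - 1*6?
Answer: -343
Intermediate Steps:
I(L) = -6 + L (I(L) = L - 6 = -6 + L)
S(w, u) = (-1 + u)*(4 + u) (S(w, u) = (4 + u)*(-1 + u) = (-1 + u)*(4 + u))
N = 9 (N = 6 + 3 = 9)
t(o, c) = 9
Y(J, R) = -9/4 - J/4 (Y(J, R) = -(J + 9)/4 = -(9 + J)/4 = -9/4 - J/4)
((2 + 5)*Y(-5, 3))³ = ((2 + 5)*(-9/4 - ¼*(-5)))³ = (7*(-9/4 + 5/4))³ = (7*(-1))³ = (-7)³ = -343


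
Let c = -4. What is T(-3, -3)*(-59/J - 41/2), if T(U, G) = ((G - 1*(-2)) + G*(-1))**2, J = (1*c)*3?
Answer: -187/3 ≈ -62.333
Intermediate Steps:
J = -12 (J = (1*(-4))*3 = -4*3 = -12)
T(U, G) = 4 (T(U, G) = ((G + 2) - G)**2 = ((2 + G) - G)**2 = 2**2 = 4)
T(-3, -3)*(-59/J - 41/2) = 4*(-59/(-12) - 41/2) = 4*(-59*(-1/12) - 41*1/2) = 4*(59/12 - 41/2) = 4*(-187/12) = -187/3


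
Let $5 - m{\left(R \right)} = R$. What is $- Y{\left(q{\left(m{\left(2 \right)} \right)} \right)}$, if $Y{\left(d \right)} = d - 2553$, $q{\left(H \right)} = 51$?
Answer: $2502$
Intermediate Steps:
$m{\left(R \right)} = 5 - R$
$Y{\left(d \right)} = -2553 + d$
$- Y{\left(q{\left(m{\left(2 \right)} \right)} \right)} = - (-2553 + 51) = \left(-1\right) \left(-2502\right) = 2502$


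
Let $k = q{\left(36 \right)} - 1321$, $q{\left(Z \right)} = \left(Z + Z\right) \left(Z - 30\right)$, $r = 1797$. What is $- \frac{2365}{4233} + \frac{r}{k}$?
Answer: $- \frac{9709186}{3763137} \approx -2.5801$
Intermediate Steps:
$q{\left(Z \right)} = 2 Z \left(-30 + Z\right)$
$k = -889$ ($k = 2 \cdot 36 \left(-30 + 36\right) - 1321 = 2 \cdot 36 \cdot 6 - 1321 = 432 - 1321 = -889$)
$- \frac{2365}{4233} + \frac{r}{k} = - \frac{2365}{4233} + \frac{1797}{-889} = \left(-2365\right) \frac{1}{4233} + 1797 \left(- \frac{1}{889}\right) = - \frac{2365}{4233} - \frac{1797}{889} = - \frac{9709186}{3763137}$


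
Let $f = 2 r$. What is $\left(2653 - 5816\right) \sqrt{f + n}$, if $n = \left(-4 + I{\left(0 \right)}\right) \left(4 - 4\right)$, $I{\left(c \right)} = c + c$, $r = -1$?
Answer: $- 3163 i \sqrt{2} \approx - 4473.2 i$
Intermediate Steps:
$I{\left(c \right)} = 2 c$
$f = -2$ ($f = 2 \left(-1\right) = -2$)
$n = 0$ ($n = \left(-4 + 2 \cdot 0\right) \left(4 - 4\right) = \left(-4 + 0\right) 0 = \left(-4\right) 0 = 0$)
$\left(2653 - 5816\right) \sqrt{f + n} = \left(2653 - 5816\right) \sqrt{-2 + 0} = - 3163 \sqrt{-2} = - 3163 i \sqrt{2}$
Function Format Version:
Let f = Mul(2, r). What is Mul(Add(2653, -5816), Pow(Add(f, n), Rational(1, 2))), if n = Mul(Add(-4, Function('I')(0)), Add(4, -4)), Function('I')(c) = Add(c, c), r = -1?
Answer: Mul(-3163, I, Pow(2, Rational(1, 2))) ≈ Mul(-4473.2, I)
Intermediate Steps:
Function('I')(c) = Mul(2, c)
f = -2 (f = Mul(2, -1) = -2)
n = 0 (n = Mul(Add(-4, Mul(2, 0)), Add(4, -4)) = Mul(Add(-4, 0), 0) = Mul(-4, 0) = 0)
Mul(Add(2653, -5816), Pow(Add(f, n), Rational(1, 2))) = Mul(Add(2653, -5816), Pow(Add(-2, 0), Rational(1, 2))) = Mul(-3163, Pow(-2, Rational(1, 2))) = Mul(-3163, Mul(I, Pow(2, Rational(1, 2)))) = Mul(-3163, I, Pow(2, Rational(1, 2)))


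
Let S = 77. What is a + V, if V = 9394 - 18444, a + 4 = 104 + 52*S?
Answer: -4946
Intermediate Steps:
a = 4104 (a = -4 + (104 + 52*77) = -4 + (104 + 4004) = -4 + 4108 = 4104)
V = -9050
a + V = 4104 - 9050 = -4946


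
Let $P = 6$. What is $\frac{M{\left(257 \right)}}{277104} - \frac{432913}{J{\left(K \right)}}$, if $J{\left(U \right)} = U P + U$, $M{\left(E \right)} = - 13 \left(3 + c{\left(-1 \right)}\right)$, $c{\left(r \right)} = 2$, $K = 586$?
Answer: $- \frac{59981095291}{568340304} \approx -105.54$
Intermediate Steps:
$M{\left(E \right)} = -65$ ($M{\left(E \right)} = - 13 \left(3 + 2\right) = \left(-13\right) 5 = -65$)
$J{\left(U \right)} = 7 U$ ($J{\left(U \right)} = U 6 + U = 6 U + U = 7 U$)
$\frac{M{\left(257 \right)}}{277104} - \frac{432913}{J{\left(K \right)}} = - \frac{65}{277104} - \frac{432913}{7 \cdot 586} = \left(-65\right) \frac{1}{277104} - \frac{432913}{4102} = - \frac{65}{277104} - \frac{432913}{4102} = - \frac{59981095291}{568340304}$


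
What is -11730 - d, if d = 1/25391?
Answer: -297836431/25391 ≈ -11730.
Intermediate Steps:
d = 1/25391 ≈ 3.9384e-5
-11730 - d = -11730 - 1*1/25391 = -11730 - 1/25391 = -297836431/25391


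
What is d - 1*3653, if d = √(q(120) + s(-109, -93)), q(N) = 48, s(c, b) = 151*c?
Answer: -3653 + I*√16411 ≈ -3653.0 + 128.11*I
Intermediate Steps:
d = I*√16411 (d = √(48 + 151*(-109)) = √(48 - 16459) = √(-16411) = I*√16411 ≈ 128.11*I)
d - 1*3653 = I*√16411 - 1*3653 = I*√16411 - 3653 = -3653 + I*√16411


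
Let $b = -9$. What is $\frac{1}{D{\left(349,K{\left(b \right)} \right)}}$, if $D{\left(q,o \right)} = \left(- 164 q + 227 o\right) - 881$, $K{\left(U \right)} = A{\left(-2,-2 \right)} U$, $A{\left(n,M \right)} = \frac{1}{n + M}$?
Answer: $- \frac{4}{230425} \approx -1.7359 \cdot 10^{-5}$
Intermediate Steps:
$A{\left(n,M \right)} = \frac{1}{M + n}$
$K{\left(U \right)} = - \frac{U}{4}$ ($K{\left(U \right)} = \frac{U}{-2 - 2} = \frac{U}{-4} = - \frac{U}{4}$)
$D{\left(q,o \right)} = -881 - 164 q + 227 o$
$\frac{1}{D{\left(349,K{\left(b \right)} \right)}} = \frac{1}{-881 - 57236 + 227 \left(\left(- \frac{1}{4}\right) \left(-9\right)\right)} = \frac{1}{-881 - 57236 + 227 \cdot \frac{9}{4}} = \frac{1}{-881 - 57236 + \frac{2043}{4}} = \frac{1}{- \frac{230425}{4}} = - \frac{4}{230425}$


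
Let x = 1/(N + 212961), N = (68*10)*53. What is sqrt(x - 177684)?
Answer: I*sqrt(44243493683)/499 ≈ 421.53*I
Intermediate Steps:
N = 36040 (N = 680*53 = 36040)
x = 1/249001 (x = 1/(36040 + 212961) = 1/249001 ≈ 4.0160e-6)
sqrt(x - 177684) = sqrt(1/249001 - 177684) = sqrt(-44243493683/249001) = I*sqrt(44243493683)/499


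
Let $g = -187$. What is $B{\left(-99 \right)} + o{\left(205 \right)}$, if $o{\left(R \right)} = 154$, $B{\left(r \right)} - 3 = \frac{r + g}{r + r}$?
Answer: $\frac{1426}{9} \approx 158.44$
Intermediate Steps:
$B{\left(r \right)} = 3 + \frac{-187 + r}{2 r}$ ($B{\left(r \right)} = 3 + \frac{r - 187}{r + r} = 3 + \frac{-187 + r}{2 r}$)
$B{\left(-99 \right)} + o{\left(205 \right)} = \frac{-187 + 7 \left(-99\right)}{2 \left(-99\right)} + 154 = \frac{1}{2} \left(- \frac{1}{99}\right) \left(-187 - 693\right) + 154 = \frac{1}{2} \left(- \frac{1}{99}\right) \left(-880\right) + 154 = \frac{40}{9} + 154 = \frac{1426}{9}$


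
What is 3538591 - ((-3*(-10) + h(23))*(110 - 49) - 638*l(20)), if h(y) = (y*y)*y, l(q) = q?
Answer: 2807334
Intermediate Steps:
h(y) = y³ (h(y) = y²*y = y³)
3538591 - ((-3*(-10) + h(23))*(110 - 49) - 638*l(20)) = 3538591 - ((-3*(-10) + 23³)*(110 - 49) - 638*20) = 3538591 - ((30 + 12167)*61 - 12760) = 3538591 - (12197*61 - 12760) = 3538591 - (744017 - 12760) = 3538591 - 1*731257 = 3538591 - 731257 = 2807334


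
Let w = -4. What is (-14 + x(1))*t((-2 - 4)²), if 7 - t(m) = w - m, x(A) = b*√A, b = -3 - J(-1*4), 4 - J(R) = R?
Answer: -1175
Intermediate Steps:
J(R) = 4 - R
b = -11 (b = -3 - (4 - (-1)*4) = -3 - (4 - 1*(-4)) = -3 - (4 + 4) = -3 - 1*8 = -3 - 8 = -11)
x(A) = -11*√A
t(m) = 11 + m (t(m) = 7 - (-4 - m) = 7 + (4 + m) = 11 + m)
(-14 + x(1))*t((-2 - 4)²) = (-14 - 11*√1)*(11 + (-2 - 4)²) = (-14 - 11*1)*(11 + (-6)²) = (-14 - 11)*(11 + 36) = -25*47 = -1175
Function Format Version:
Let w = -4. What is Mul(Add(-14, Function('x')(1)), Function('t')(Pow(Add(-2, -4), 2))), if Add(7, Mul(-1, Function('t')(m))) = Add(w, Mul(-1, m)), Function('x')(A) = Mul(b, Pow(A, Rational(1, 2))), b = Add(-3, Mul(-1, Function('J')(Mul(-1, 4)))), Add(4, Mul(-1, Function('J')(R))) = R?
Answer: -1175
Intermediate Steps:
Function('J')(R) = Add(4, Mul(-1, R))
b = -11 (b = Add(-3, Mul(-1, Add(4, Mul(-1, Mul(-1, 4))))) = Add(-3, Mul(-1, Add(4, Mul(-1, -4)))) = Add(-3, Mul(-1, Add(4, 4))) = Add(-3, Mul(-1, 8)) = Add(-3, -8) = -11)
Function('x')(A) = Mul(-11, Pow(A, Rational(1, 2)))
Function('t')(m) = Add(11, m) (Function('t')(m) = Add(7, Mul(-1, Add(-4, Mul(-1, m)))) = Add(7, Add(4, m)) = Add(11, m))
Mul(Add(-14, Function('x')(1)), Function('t')(Pow(Add(-2, -4), 2))) = Mul(Add(-14, Mul(-11, Pow(1, Rational(1, 2)))), Add(11, Pow(Add(-2, -4), 2))) = Mul(Add(-14, Mul(-11, 1)), Add(11, Pow(-6, 2))) = Mul(Add(-14, -11), Add(11, 36)) = Mul(-25, 47) = -1175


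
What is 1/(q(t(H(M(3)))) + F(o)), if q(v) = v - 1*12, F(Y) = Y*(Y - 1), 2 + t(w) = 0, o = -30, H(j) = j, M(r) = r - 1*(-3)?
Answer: 1/916 ≈ 0.0010917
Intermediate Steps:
M(r) = 3 + r (M(r) = r + 3 = 3 + r)
t(w) = -2 (t(w) = -2 + 0 = -2)
F(Y) = Y*(-1 + Y)
q(v) = -12 + v (q(v) = v - 12 = -12 + v)
1/(q(t(H(M(3)))) + F(o)) = 1/((-12 - 2) - 30*(-1 - 30)) = 1/(-14 - 30*(-31)) = 1/(-14 + 930) = 1/916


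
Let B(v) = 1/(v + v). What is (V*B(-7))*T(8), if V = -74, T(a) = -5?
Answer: -185/7 ≈ -26.429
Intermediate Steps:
B(v) = 1/(2*v)
(V*B(-7))*T(8) = -37/(-7)*(-5) = -37*(-1)/7*(-5) = -74*(-1/14)*(-5) = (37/7)*(-5) = -185/7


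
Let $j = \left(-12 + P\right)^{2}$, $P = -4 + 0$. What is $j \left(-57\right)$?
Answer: $-14592$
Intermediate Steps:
$P = -4$
$j = 256$ ($j = \left(-12 - 4\right)^{2} = \left(-16\right)^{2} = 256$)
$j \left(-57\right) = 256 \left(-57\right) = -14592$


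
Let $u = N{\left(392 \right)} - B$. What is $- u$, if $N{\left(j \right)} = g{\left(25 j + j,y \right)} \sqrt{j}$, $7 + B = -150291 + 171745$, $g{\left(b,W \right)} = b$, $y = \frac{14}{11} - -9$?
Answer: $21447 - 142688 \sqrt{2} \approx -1.8034 \cdot 10^{5}$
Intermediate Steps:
$y = \frac{113}{11}$ ($y = 14 \cdot \frac{1}{11} + 9 = \frac{14}{11} + 9 = \frac{113}{11} \approx 10.273$)
$B = 21447$ ($B = -7 + \left(-150291 + 171745\right) = -7 + 21454 = 21447$)
$N{\left(j \right)} = 26 j^{\frac{3}{2}}$ ($N{\left(j \right)} = \left(25 j + j\right) \sqrt{j} = 26 j \sqrt{j} = 26 j^{\frac{3}{2}}$)
$u = -21447 + 142688 \sqrt{2}$ ($u = 26 \cdot 392^{\frac{3}{2}} - 21447 = 26 \cdot 5488 \sqrt{2} - 21447 = 142688 \sqrt{2} - 21447 = -21447 + 142688 \sqrt{2} \approx 1.8034 \cdot 10^{5}$)
$- u = - (-21447 + 142688 \sqrt{2}) = 21447 - 142688 \sqrt{2}$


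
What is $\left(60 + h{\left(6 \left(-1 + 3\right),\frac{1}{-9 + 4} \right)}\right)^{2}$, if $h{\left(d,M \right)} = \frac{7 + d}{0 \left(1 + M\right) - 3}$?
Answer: $\frac{25921}{9} \approx 2880.1$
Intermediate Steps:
$h{\left(d,M \right)} = - \frac{7}{3} - \frac{d}{3}$ ($h{\left(d,M \right)} = \frac{7 + d}{0 - 3} = \frac{7 + d}{-3} = \left(7 + d\right) \left(- \frac{1}{3}\right) = - \frac{7}{3} - \frac{d}{3}$)
$\left(60 + h{\left(6 \left(-1 + 3\right),\frac{1}{-9 + 4} \right)}\right)^{2} = \left(60 - \left(\frac{7}{3} + \frac{6 \left(-1 + 3\right)}{3}\right)\right)^{2} = \left(60 - \left(\frac{7}{3} + \frac{6 \cdot 2}{3}\right)\right)^{2} = \left(60 - \frac{19}{3}\right)^{2} = \left(\frac{161}{3}\right)^{2} = \frac{25921}{9}$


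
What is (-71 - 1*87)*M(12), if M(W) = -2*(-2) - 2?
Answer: -316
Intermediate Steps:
M(W) = 2 (M(W) = 4 - 2 = 2)
(-71 - 1*87)*M(12) = (-71 - 1*87)*2 = (-71 - 87)*2 = -158*2 = -316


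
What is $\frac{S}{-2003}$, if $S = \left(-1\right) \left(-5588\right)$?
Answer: $- \frac{5588}{2003} \approx -2.7898$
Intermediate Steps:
$S = 5588$
$\frac{S}{-2003} = \frac{5588}{-2003} = 5588 \left(- \frac{1}{2003}\right) = - \frac{5588}{2003}$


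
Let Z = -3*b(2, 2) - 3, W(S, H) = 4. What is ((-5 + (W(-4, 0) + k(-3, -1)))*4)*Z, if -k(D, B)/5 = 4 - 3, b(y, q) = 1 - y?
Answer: 0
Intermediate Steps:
k(D, B) = -5 (k(D, B) = -5*(4 - 3) = -5*1 = -5)
Z = 0 (Z = -3*(1 - 1*2) - 3 = -3*(1 - 2) - 3 = -3*(-1) - 3 = 3 - 3 = 0)
((-5 + (W(-4, 0) + k(-3, -1)))*4)*Z = ((-5 + (4 - 5))*4)*0 = ((-5 - 1)*4)*0 = -6*4*0 = -24*0 = 0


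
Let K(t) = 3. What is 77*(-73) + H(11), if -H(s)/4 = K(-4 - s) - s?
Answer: -5589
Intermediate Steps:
H(s) = -12 + 4*s (H(s) = -4*(3 - s) = -12 + 4*s)
77*(-73) + H(11) = 77*(-73) + (-12 + 4*11) = -5621 + (-12 + 44) = -5621 + 32 = -5589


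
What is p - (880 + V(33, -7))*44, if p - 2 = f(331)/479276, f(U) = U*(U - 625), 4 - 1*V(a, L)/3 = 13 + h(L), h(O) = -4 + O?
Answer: -1334516739/34234 ≈ -38982.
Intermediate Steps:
V(a, L) = -15 - 3*L (V(a, L) = 12 - 3*(13 + (-4 + L)) = 12 - 3*(9 + L) = 12 + (-27 - 3*L) = -15 - 3*L)
f(U) = U*(-625 + U)
p = 61517/34234 (p = 2 + (331*(-625 + 331))/479276 = 2 + (331*(-294))*(1/479276) = 2 - 97314*1/479276 = 2 - 6951/34234 = 61517/34234 ≈ 1.7970)
p - (880 + V(33, -7))*44 = 61517/34234 - (880 + (-15 - 3*(-7)))*44 = 61517/34234 - (880 + (-15 + 21))*44 = 61517/34234 - (880 + 6)*44 = 61517/34234 - 886*44 = 61517/34234 - 1*38984 = 61517/34234 - 38984 = -1334516739/34234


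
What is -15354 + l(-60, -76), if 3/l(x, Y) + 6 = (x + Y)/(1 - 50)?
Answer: -2426079/158 ≈ -15355.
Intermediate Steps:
l(x, Y) = 3/(-6 - Y/49 - x/49) (l(x, Y) = 3/(-6 + (x + Y)/(1 - 50)) = 3/(-6 + (Y + x)/(-49)) = 3/(-6 + (Y + x)*(-1/49)) = 3/(-6 + (-Y/49 - x/49)) = 3/(-6 - Y/49 - x/49))
-15354 + l(-60, -76) = -15354 - 147/(294 - 76 - 60) = -15354 - 147/158 = -2426079/158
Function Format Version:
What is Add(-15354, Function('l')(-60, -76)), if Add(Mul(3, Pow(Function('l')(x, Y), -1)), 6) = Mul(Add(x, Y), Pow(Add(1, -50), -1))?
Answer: Rational(-2426079, 158) ≈ -15355.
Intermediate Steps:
Function('l')(x, Y) = Mul(3, Pow(Add(-6, Mul(Rational(-1, 49), Y), Mul(Rational(-1, 49), x)), -1)) (Function('l')(x, Y) = Mul(3, Pow(Add(-6, Mul(Add(x, Y), Pow(Add(1, -50), -1))), -1)) = Mul(3, Pow(Add(-6, Mul(Add(Y, x), Pow(-49, -1))), -1)) = Mul(3, Pow(Add(-6, Mul(Add(Y, x), Rational(-1, 49))), -1)) = Mul(3, Pow(Add(-6, Add(Mul(Rational(-1, 49), Y), Mul(Rational(-1, 49), x))), -1)) = Mul(3, Pow(Add(-6, Mul(Rational(-1, 49), Y), Mul(Rational(-1, 49), x)), -1)))
Add(-15354, Function('l')(-60, -76)) = Add(-15354, Mul(-147, Pow(Add(294, -76, -60), -1))) = Add(-15354, Mul(-147, Pow(158, -1))) = Add(-15354, Mul(-147, Rational(1, 158))) = Add(-15354, Rational(-147, 158)) = Rational(-2426079, 158)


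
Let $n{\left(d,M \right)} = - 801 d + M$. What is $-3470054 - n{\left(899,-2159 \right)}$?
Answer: $-2747796$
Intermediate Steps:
$n{\left(d,M \right)} = M - 801 d$
$-3470054 - n{\left(899,-2159 \right)} = -3470054 - \left(-2159 - 720099\right) = -3470054 - -722258 = -3470054 + 722258 = -2747796$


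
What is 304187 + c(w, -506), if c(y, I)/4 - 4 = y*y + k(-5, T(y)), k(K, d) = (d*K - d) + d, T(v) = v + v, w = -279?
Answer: 626727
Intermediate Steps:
T(v) = 2*v
k(K, d) = K*d (k(K, d) = (K*d - d) + d = (-d + K*d) + d = K*d)
c(y, I) = 16 - 40*y + 4*y² (c(y, I) = 16 + 4*(y*y - 10*y) = 16 + 4*(y² - 10*y) = 16 + (-40*y + 4*y²) = 16 - 40*y + 4*y²)
304187 + c(w, -506) = 304187 + (16 - 40*(-279) + 4*(-279)²) = 304187 + (16 + 11160 + 4*77841) = 304187 + (16 + 11160 + 311364) = 304187 + 322540 = 626727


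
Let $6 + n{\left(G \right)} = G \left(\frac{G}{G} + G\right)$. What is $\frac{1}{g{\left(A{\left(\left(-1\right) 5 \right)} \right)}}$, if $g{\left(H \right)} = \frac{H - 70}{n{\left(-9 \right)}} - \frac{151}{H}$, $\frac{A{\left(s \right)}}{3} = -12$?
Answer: $\frac{396}{1025} \approx 0.38634$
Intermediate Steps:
$A{\left(s \right)} = -36$ ($A{\left(s \right)} = 3 \left(-12\right) = -36$)
$n{\left(G \right)} = -6 + G \left(1 + G\right)$ ($n{\left(G \right)} = -6 + G \left(\frac{G}{G} + G\right) = -6 + G \left(1 + G\right)$)
$g{\left(H \right)} = - \frac{35}{33} - \frac{151}{H} + \frac{H}{66}$ ($g{\left(H \right)} = \frac{H - 70}{-6 - 9 + \left(-9\right)^{2}} - \frac{151}{H} = \frac{H - 70}{-6 - 9 + 81} - \frac{151}{H} = \frac{-70 + H}{66} - \frac{151}{H} = \left(-70 + H\right) \frac{1}{66} - \frac{151}{H} = \left(- \frac{35}{33} + \frac{H}{66}\right) - \frac{151}{H} = - \frac{35}{33} - \frac{151}{H} + \frac{H}{66}$)
$\frac{1}{g{\left(A{\left(\left(-1\right) 5 \right)} \right)}} = \frac{1}{\frac{1}{66} \frac{1}{-36} \left(-9966 - 36 \left(-70 - 36\right)\right)} = \frac{1}{\frac{1}{66} \left(- \frac{1}{36}\right) \left(-9966 - -3816\right)} = \frac{1}{\frac{1}{66} \left(- \frac{1}{36}\right) \left(-9966 + 3816\right)} = \frac{1}{\frac{1}{66} \left(- \frac{1}{36}\right) \left(-6150\right)} = \frac{1}{\frac{1025}{396}} = \frac{396}{1025}$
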